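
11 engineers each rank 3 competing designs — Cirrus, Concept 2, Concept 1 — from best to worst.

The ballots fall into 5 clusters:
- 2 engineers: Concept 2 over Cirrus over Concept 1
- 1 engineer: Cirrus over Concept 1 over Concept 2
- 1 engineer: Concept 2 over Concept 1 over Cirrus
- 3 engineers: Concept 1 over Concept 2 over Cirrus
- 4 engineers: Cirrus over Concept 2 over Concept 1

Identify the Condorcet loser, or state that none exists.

Concept 1

Head-to-head results (11 engineers):
Cirrus vs Concept 2: 1+4 = 5 for Cirrus, 6 for Concept 2 — Concept 2 by 6–5.
Cirrus–Concept 1: Cirrus 7–4.
Concept 2 vs Concept 1: Concept 2, 7–4.
Only Concept 1 has no wins; Concept 1 is the Condorcet loser.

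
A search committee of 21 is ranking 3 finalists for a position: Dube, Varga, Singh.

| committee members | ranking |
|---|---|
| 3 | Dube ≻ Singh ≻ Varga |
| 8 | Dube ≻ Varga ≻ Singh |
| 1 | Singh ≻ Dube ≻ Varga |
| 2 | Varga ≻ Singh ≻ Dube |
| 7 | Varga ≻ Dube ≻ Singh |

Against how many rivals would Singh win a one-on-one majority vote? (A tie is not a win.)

0

Singh against each rival (21 committee members):
Singh vs Dube: Singh preferred on 1+2 = 3 ballots; Dube wins 18–3.
Singh vs Varga: Singh is ranked higher on 3+1 = 4 ballots, Varga on 17. Varga wins 17–4.
Singh beats no one; loses to Dube, Varga — 0 pairwise wins.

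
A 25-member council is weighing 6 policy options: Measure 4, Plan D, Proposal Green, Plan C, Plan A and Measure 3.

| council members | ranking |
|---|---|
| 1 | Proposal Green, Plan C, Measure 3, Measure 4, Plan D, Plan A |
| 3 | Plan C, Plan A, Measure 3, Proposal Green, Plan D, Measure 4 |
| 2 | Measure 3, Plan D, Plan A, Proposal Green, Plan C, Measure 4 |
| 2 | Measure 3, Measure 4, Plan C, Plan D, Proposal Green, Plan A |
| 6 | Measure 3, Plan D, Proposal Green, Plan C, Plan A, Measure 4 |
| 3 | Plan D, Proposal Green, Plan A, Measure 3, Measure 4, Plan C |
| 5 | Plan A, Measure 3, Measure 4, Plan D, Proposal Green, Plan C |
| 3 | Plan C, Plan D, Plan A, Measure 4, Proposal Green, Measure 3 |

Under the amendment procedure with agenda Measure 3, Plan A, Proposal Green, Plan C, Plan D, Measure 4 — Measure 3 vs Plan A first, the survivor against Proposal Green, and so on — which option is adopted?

Round 1: Measure 3 vs Plan A — 11–14, Plan A advances.
Round 2: Plan A vs Proposal Green — 13–12, Plan A advances.
Round 3: Plan A vs Plan C — 10–15, Plan C advances.
Round 4: Plan C vs Plan D — 9–16, Plan D advances.
Round 5: Plan D vs Measure 4 — 17–8, Plan D advances.
The agenda winner is Plan D.

Plan D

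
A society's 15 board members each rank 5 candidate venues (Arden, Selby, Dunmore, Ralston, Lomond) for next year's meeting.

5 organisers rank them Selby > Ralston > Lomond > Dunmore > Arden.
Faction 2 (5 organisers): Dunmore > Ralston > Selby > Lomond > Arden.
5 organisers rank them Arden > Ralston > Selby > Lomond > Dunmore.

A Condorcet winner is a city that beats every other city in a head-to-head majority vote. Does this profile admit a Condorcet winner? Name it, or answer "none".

Ralston

Head-to-head results (15 organisers):
Arden vs Selby: Selby, 10–5.
Arden vs Dunmore: Dunmore, 10–5.
Arden vs Ralston: Ralston, 10–5.
Arden vs Lomond: Lomond, 10–5.
Selby vs Dunmore: Selby wins 10–5.
Selby vs Ralston: Ralston wins 10–5.
Selby vs Lomond: Selby, 15–0.
Dunmore vs Ralston: Ralston, 10–5.
Dunmore–Lomond: Lomond 10–5.
Ralston vs Lomond: Ralston wins 15–0.
Ralston wins every pairwise contest, so Ralston is the Condorcet winner.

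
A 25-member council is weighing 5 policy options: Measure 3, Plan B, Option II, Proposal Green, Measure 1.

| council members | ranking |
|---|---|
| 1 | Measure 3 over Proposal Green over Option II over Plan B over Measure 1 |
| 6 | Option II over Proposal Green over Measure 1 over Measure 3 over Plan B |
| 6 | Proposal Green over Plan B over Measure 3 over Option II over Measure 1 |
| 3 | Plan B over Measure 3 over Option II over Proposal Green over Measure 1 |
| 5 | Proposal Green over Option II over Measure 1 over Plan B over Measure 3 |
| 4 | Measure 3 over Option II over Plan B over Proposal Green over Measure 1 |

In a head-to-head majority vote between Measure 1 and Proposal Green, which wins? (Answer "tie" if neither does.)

Proposal Green

No ballot ranks Measure 1 above Proposal Green: 0.
Ballots ranking Proposal Green above Measure 1: 25 − 0 = 25.
Proposal Green wins the head-to-head 25–0.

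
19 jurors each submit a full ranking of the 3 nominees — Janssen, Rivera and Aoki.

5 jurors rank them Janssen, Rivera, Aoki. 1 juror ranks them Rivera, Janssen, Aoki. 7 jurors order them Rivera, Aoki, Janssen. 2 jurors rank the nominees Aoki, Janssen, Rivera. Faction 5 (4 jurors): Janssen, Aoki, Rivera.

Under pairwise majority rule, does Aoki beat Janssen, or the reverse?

Janssen

Ballots ranking Aoki above Janssen: 7 + 2 = 9.
Ballots ranking Janssen above Aoki: 19 − 9 = 10.
Janssen wins the head-to-head 10–9.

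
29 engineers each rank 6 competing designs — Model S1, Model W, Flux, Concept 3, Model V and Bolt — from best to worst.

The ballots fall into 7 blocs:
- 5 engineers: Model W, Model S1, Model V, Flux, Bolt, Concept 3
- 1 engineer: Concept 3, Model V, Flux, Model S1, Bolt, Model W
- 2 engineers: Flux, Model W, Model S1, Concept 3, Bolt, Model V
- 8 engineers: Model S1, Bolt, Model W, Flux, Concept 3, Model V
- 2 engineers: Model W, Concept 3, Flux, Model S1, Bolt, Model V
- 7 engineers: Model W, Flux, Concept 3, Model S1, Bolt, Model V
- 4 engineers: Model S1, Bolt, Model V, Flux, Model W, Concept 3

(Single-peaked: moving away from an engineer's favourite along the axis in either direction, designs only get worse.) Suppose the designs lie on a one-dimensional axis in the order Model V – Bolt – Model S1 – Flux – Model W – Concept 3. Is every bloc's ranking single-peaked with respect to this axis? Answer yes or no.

Axis positions: Model V=1, Bolt=2, Model S1=3, Flux=4, Model W=5, Concept 3=6.
Bloc 1: ranking walks positions 5-3-1-4-2-6; Model S1 is ranked above Flux even though Flux lies between Model S1 and the peak Model W on the axis — preferences dip and rise again. Not single-peaked.
Bloc 2: ranking walks positions 6-1-4-3-2-5; Model V is ranked above Model W even though Model W lies between Model V and the peak Concept 3 on the axis — preferences dip and rise again. Not single-peaked.
Bloc 3 (peak Flux at position 4): ranking walks positions 4-5-3-6-2-1, expanding outward from the peak — single-peaked.
Bloc 4: ranking walks positions 3-2-5-4-6-1; Model W is ranked above Flux even though Flux lies between Model W and the peak Model S1 on the axis — preferences dip and rise again. Not single-peaked.
Bloc 5 (peak Model W at position 5): ranking walks positions 5-6-4-3-2-1, expanding outward from the peak — single-peaked.
Bloc 6 (peak Model W at position 5): ranking walks positions 5-4-6-3-2-1, expanding outward from the peak — single-peaked.
Bloc 7 (peak Model S1 at position 3): ranking walks positions 3-2-1-4-5-6, expanding outward from the peak — single-peaked.
Bloc 1 violates single-peakedness, so the profile is not single-peaked on this axis.

no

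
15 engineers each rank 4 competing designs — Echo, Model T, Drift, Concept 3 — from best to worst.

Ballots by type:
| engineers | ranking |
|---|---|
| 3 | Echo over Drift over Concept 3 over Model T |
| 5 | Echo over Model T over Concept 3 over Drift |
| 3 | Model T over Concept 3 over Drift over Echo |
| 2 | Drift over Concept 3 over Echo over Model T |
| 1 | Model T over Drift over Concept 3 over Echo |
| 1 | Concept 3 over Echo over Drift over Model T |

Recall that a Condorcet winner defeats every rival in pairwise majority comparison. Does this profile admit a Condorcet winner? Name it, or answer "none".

Pairwise majorities:
Echo vs Model T: Echo preferred on 3+5+2+1 = 11 ballots; Echo wins 11–4.
Echo vs Drift: 3+5+1 = 9 for Echo, 6 for Drift — Echo by 9–6.
Echo vs Concept 3: Echo preferred on 3+5 = 8 ballots; Echo wins 8–7.
Model T vs Drift: 9 to 6, Model T.
Model T vs Concept 3: 9 to 6, Model T.
Drift vs Concept 3: 3+2+1 = 6 for Drift, 9 for Concept 3 — Concept 3 by 9–6.
Only Echo has no losses; Echo is the Condorcet winner.

Echo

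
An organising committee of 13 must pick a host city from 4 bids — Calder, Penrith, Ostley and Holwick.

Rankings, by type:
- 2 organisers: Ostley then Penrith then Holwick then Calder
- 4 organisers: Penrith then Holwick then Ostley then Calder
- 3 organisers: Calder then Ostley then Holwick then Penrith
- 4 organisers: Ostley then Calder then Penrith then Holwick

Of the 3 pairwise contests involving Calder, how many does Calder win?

2

Calder against each rival (13 organisers):
Calder vs Penrith: 7 to 6, Calder.
Calder vs Ostley: Ostley, 10–3.
Calder vs Holwick: Calder, 7–6.
Calder beats Penrith, Holwick; loses to Ostley — 2 pairwise wins.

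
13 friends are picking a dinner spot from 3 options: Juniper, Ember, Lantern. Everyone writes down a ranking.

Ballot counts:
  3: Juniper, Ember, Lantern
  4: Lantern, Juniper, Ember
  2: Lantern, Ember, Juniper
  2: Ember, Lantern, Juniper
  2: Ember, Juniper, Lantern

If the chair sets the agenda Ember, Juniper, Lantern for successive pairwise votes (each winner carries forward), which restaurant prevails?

Round 1: Ember vs Juniper — 6–7, Juniper advances.
Round 2: Juniper vs Lantern — 5–8, Lantern advances.
The agenda winner is Lantern.

Lantern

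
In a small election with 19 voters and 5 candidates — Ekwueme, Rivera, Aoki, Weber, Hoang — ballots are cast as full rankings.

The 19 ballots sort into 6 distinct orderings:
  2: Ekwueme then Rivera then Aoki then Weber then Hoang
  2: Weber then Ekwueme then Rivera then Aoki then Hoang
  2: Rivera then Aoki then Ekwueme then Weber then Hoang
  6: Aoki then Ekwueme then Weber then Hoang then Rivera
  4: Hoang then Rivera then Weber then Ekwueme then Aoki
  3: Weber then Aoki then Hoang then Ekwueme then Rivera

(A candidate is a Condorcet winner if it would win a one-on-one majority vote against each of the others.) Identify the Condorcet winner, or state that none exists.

Check each pair by majority over 19 ballots:
Ekwueme vs Rivera: Ekwueme, 13–6.
Ekwueme–Aoki: Aoki 11–8.
Ekwueme vs Weber: Ekwueme is ranked higher on 2+2+6 = 10 ballots, Weber on 9. Ekwueme wins 10–9.
Ekwueme vs Hoang: Ekwueme is ranked higher on 2+2+2+6 = 12 ballots, Hoang on 7. Ekwueme wins 12–7.
Rivera–Aoki: Rivera 10–9.
Rivera vs Weber: Rivera preferred on 2+2+4 = 8 ballots; Weber wins 11–8.
Rivera vs Hoang: Rivera is ranked higher on 2+2+2 = 6 ballots, Hoang on 13. Hoang wins 13–6.
Aoki–Weber: Aoki 10–9.
Aoki vs Hoang: Aoki preferred on 2+2+2+6+3 = 15 ballots; Aoki wins 15–4.
Weber vs Hoang: Weber wins 15–4.
Each candidate drops at least one matchup (Ekwueme loses to Aoki; Rivera loses to Ekwueme; Aoki loses to Rivera; Weber loses to Ekwueme; Hoang loses to Ekwueme); the cycle Ekwueme > Rivera > Aoki > Ekwueme rules out a Condorcet winner.

none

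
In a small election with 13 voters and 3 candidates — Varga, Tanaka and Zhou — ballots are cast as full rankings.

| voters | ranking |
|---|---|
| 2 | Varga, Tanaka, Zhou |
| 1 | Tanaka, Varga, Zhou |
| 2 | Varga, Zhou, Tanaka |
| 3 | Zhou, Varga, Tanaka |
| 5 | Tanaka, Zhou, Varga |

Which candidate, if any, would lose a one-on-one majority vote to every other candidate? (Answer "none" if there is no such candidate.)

Head-to-head results (13 voters):
Varga vs Tanaka: 7 to 6, Varga.
Varga vs Zhou: Varga preferred on 2+1+2 = 5 ballots; Zhou wins 8–5.
Tanaka vs Zhou: 2+1+5 = 8 for Tanaka, 5 for Zhou — Tanaka by 8–5.
No candidate is winless: Varga beats Tanaka; Tanaka beats Zhou; Zhou beats Varga. There is no Condorcet loser.

none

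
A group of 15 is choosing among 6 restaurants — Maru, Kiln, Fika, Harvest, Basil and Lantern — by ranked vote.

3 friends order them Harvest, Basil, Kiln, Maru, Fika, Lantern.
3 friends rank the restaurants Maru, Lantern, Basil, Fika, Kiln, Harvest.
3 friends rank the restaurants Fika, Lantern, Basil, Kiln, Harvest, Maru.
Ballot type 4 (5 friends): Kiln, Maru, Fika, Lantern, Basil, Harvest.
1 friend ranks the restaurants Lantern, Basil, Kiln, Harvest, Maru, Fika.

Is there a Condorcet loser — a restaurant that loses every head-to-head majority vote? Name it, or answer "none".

Harvest

Head-to-head results (15 friends):
Maru–Kiln: Kiln 12–3.
Maru vs Fika: Maru, 12–3.
Maru vs Harvest: 3+5 = 8 for Maru, 7 for Harvest — Maru by 8–7.
Maru vs Basil: Maru is ranked higher on 3+5 = 8 ballots, Basil on 7. Maru wins 8–7.
Maru vs Lantern: 3+3+5 = 11 for Maru, 4 for Lantern — Maru by 11–4.
Kiln–Fika: Kiln 9–6.
Kiln–Harvest: Kiln 12–3.
Kiln vs Basil: Basil, 10–5.
Kiln vs Lantern: 8 to 7, Kiln.
Fika vs Harvest: Fika, 11–4.
Fika vs Basil: Fika wins 8–7.
Fika–Lantern: Fika 11–4.
Harvest vs Basil: Harvest preferred on 3 ballots; Basil wins 12–3.
Harvest vs Lantern: 3 for Harvest, 12 for Lantern — Lantern by 12–3.
Basil vs Lantern: 3 to 12, Lantern.
Harvest loses to every other restaurant — it is the Condorcet loser.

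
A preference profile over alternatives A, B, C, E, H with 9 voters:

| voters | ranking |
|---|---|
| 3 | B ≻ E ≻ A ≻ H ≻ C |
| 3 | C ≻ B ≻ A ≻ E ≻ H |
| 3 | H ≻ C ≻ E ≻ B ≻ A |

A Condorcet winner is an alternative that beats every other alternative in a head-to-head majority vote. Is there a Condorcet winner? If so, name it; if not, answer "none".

none

Pairwise majorities:
A vs B: 0 to 9, B.
A vs C: A preferred on 3 ballots; C wins 6–3.
A vs E: A preferred on 3 ballots; E wins 6–3.
A vs H: A preferred on 3+3 = 6 ballots; A wins 6–3.
B vs C: 3 to 6, C.
B vs E: B preferred on 3+3 = 6 ballots; B wins 6–3.
B vs H: 3+3 = 6 for B, 3 for H — B by 6–3.
C vs E: 6 to 3, C.
C vs H: 3 to 6, H.
E vs H: E is ranked higher on 3+3 = 6 ballots, H on 3. E wins 6–3.
Every alternative loses at least once (A loses to B; B loses to C; C loses to H; E loses to B; H loses to A). The majority relation contains the cycle A beats H beats C beats A, so there is no Condorcet winner.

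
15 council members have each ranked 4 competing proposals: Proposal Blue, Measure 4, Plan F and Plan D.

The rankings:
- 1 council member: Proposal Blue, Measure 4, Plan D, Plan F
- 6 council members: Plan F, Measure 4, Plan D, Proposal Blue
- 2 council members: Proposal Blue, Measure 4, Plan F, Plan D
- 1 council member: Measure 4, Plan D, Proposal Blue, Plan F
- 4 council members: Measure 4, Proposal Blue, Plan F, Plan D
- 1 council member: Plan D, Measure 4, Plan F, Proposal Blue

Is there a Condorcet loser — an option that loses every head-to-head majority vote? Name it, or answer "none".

none

Head-to-head results (15 council members):
Proposal Blue vs Measure 4: Measure 4 wins 12–3.
Proposal Blue vs Plan F: 1+2+1+4 = 8 for Proposal Blue, 7 for Plan F — Proposal Blue by 8–7.
Proposal Blue vs Plan D: Plan D wins 8–7.
Measure 4 vs Plan F: Measure 4 is ranked higher on 1+2+1+4+1 = 9 ballots, Plan F on 6. Measure 4 wins 9–6.
Measure 4 vs Plan D: Measure 4 wins 14–1.
Plan F vs Plan D: 12 to 3, Plan F.
Each option has at least one pairwise win (Proposal Blue beats Plan F; Measure 4 beats Proposal Blue; Plan F beats Plan D; Plan D beats Proposal Blue) — no Condorcet loser.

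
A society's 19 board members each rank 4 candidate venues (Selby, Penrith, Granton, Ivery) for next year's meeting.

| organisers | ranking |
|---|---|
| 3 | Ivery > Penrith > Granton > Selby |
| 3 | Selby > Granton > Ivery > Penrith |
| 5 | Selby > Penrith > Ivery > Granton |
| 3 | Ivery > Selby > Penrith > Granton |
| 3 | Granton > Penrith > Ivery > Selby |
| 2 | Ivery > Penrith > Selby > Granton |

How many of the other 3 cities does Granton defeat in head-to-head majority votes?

0

Granton against each rival (19 organisers):
Granton vs Selby: Granton is ranked higher on 3+3 = 6 ballots, Selby on 13. Selby wins 13–6.
Granton vs Penrith: 3+3 = 6 for Granton, 13 for Penrith — Penrith by 13–6.
Granton vs Ivery: Ivery, 13–6.
Granton beats no one; loses to Selby, Penrith, Ivery — 0 pairwise wins.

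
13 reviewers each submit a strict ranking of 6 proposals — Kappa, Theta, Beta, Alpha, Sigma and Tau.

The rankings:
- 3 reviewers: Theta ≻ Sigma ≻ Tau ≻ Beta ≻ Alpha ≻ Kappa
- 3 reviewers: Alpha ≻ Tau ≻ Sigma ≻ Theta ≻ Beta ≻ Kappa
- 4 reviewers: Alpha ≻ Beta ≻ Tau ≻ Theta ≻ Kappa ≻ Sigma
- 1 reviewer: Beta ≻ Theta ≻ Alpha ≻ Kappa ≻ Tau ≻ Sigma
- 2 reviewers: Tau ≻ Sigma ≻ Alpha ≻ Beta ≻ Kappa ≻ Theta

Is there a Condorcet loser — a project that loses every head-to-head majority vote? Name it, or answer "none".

Pairwise majorities:
Kappa vs Theta: Theta, 11–2.
Kappa vs Beta: 0 for Kappa, 13 for Beta — Beta by 13–0.
Kappa vs Alpha: Kappa is ranked higher on 0 ballots, Alpha on 13. Alpha wins 13–0.
Kappa–Sigma: Sigma 8–5.
Kappa vs Tau: 1 for Kappa, 12 for Tau — Tau by 12–1.
Theta vs Beta: Beta, 7–6.
Theta vs Alpha: 3+1 = 4 for Theta, 9 for Alpha — Alpha by 9–4.
Theta vs Sigma: Theta, 8–5.
Theta vs Tau: 3+1 = 4 for Theta, 9 for Tau — Tau by 9–4.
Beta vs Alpha: Alpha wins 9–4.
Beta vs Sigma: Sigma wins 8–5.
Beta vs Tau: Beta preferred on 4+1 = 5 ballots; Tau wins 8–5.
Alpha–Sigma: Alpha 8–5.
Alpha vs Tau: 8 to 5, Alpha.
Sigma–Tau: Tau 10–3.
Kappa loses to every other project — it is the Condorcet loser.

Kappa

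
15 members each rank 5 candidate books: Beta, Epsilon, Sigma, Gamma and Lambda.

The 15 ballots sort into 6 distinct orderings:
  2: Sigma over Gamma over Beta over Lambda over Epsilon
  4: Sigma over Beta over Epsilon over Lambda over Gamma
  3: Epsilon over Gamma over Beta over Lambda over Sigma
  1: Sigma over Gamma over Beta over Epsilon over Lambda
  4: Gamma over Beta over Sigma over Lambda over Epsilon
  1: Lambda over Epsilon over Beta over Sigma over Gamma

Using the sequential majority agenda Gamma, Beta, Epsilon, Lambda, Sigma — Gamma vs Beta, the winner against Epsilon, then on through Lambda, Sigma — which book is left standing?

Sigma

Round 1: Gamma vs Beta — 10–5, Gamma advances.
Round 2: Gamma vs Epsilon — 7–8, Epsilon advances.
Round 3: Epsilon vs Lambda — 8–7, Epsilon advances.
Round 4: Epsilon vs Sigma — 4–11, Sigma advances.
Sigma survives the agenda.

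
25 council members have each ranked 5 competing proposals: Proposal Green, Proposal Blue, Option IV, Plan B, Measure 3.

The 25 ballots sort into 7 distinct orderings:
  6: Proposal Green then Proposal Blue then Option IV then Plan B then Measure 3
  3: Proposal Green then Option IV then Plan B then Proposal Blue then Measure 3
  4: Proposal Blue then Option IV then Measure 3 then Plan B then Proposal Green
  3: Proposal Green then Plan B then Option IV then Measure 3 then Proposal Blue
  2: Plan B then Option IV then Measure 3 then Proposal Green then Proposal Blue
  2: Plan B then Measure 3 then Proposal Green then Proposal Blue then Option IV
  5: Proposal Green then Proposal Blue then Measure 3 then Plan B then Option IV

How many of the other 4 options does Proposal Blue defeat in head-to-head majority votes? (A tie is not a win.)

Proposal Blue against each rival (25 council members):
Proposal Blue vs Proposal Green: Proposal Blue preferred on 4 ballots; Proposal Green wins 21–4.
Proposal Blue vs Option IV: Proposal Blue preferred on 6+4+2+5 = 17 ballots; Proposal Blue wins 17–8.
Proposal Blue vs Plan B: 6+4+5 = 15 for Proposal Blue, 10 for Plan B — Proposal Blue by 15–10.
Proposal Blue vs Measure 3: Proposal Blue is ranked higher on 6+3+4+5 = 18 ballots, Measure 3 on 7. Proposal Blue wins 18–7.
Proposal Blue beats Option IV, Plan B, Measure 3; loses to Proposal Green — 3 pairwise wins.

3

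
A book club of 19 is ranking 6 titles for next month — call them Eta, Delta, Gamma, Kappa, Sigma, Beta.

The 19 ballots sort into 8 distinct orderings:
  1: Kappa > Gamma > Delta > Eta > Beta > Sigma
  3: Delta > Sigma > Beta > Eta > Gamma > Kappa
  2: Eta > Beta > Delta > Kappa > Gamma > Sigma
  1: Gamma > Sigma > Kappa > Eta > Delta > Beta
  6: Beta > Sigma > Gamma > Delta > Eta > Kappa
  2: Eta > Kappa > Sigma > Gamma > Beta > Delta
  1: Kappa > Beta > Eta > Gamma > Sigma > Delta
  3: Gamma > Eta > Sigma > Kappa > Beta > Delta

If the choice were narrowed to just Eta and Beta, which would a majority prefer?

Ballots ranking Eta above Beta: 1 + 2 + 1 + 2 + 3 = 9.
Ballots ranking Beta above Eta: 19 − 9 = 10.
Beta wins the head-to-head 10–9.

Beta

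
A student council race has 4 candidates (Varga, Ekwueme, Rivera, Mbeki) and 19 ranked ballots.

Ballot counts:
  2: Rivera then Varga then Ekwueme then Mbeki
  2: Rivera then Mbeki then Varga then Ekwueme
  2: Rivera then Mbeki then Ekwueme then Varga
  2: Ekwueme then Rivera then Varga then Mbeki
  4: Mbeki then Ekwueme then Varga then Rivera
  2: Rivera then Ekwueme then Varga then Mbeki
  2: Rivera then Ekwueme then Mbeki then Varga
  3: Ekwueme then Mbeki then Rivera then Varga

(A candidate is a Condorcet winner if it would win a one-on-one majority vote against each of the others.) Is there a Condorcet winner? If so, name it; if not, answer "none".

Rivera

Pairwise majorities:
Varga vs Ekwueme: Ekwueme, 15–4.
Varga vs Rivera: 4 to 15, Rivera.
Varga vs Mbeki: Mbeki, 13–6.
Ekwueme vs Rivera: 2+4+3 = 9 for Ekwueme, 10 for Rivera — Rivera by 10–9.
Ekwueme vs Mbeki: Ekwueme is ranked higher on 2+2+2+2+3 = 11 ballots, Mbeki on 8. Ekwueme wins 11–8.
Rivera vs Mbeki: Rivera is ranked higher on 2+2+2+2+2+2 = 12 ballots, Mbeki on 7. Rivera wins 12–7.
Rivera wins every pairwise contest, so Rivera is the Condorcet winner.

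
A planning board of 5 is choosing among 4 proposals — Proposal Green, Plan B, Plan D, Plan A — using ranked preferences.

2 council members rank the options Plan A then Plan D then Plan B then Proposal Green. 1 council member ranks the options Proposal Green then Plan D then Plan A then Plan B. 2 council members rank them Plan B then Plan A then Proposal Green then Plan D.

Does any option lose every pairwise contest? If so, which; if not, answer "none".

Pairwise majorities:
Proposal Green vs Plan B: Proposal Green preferred on 1 ballot; Plan B wins 4–1.
Proposal Green vs Plan D: Proposal Green is ranked higher on 1+2 = 3 ballots, Plan D on 2. Proposal Green wins 3–2.
Proposal Green vs Plan A: Plan A wins 4–1.
Plan B vs Plan D: Plan B preferred on 2 ballots; Plan D wins 3–2.
Plan B vs Plan A: Plan B preferred on 2 ballots; Plan A wins 3–2.
Plan D vs Plan A: 1 for Plan D, 4 for Plan A — Plan A by 4–1.
No option is winless: Proposal Green beats Plan D; Plan B beats Proposal Green; Plan D beats Plan B; Plan A beats Proposal Green. There is no Condorcet loser.

none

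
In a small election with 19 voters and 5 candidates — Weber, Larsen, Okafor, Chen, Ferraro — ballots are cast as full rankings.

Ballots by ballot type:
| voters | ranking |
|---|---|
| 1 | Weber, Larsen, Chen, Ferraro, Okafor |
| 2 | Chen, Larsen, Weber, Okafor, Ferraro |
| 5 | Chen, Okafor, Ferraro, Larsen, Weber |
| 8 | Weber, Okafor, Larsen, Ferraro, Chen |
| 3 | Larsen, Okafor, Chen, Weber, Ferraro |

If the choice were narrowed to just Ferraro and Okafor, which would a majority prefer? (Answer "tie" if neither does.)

Okafor

Ballots ranking Ferraro above Okafor: 1.
Ballots ranking Okafor above Ferraro: 19 − 1 = 18.
Okafor wins the head-to-head 18–1.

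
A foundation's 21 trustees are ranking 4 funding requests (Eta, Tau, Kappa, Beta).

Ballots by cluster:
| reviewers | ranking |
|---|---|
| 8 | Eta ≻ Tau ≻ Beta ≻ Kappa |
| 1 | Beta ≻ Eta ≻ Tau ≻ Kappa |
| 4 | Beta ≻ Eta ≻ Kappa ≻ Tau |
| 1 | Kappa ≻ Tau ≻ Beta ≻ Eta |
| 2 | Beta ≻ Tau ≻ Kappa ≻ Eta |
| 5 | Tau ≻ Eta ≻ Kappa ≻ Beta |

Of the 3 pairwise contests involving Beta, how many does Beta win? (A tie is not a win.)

1

Beta against each rival (21 reviewers):
Beta vs Eta: Beta is ranked higher on 1+4+1+2 = 8 ballots, Eta on 13. Eta wins 13–8.
Beta vs Tau: 1+4+2 = 7 for Beta, 14 for Tau — Tau by 14–7.
Beta–Kappa: Beta 15–6.
Beta beats Kappa; loses to Eta, Tau — 1 pairwise win.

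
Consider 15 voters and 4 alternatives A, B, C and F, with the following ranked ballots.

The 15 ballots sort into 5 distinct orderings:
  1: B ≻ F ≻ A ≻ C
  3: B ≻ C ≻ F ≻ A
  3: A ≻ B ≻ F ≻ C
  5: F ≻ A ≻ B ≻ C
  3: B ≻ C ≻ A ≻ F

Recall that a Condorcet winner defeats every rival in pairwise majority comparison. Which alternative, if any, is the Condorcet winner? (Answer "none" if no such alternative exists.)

none

Pairwise majorities:
A vs B: 8 to 7, A.
A vs C: 1+3+5 = 9 for A, 6 for C — A by 9–6.
A vs F: 3+3 = 6 for A, 9 for F — F by 9–6.
B vs C: B preferred on 1+3+3+5+3 = 15 ballots; B wins 15–0.
B vs F: B is ranked higher on 1+3+3+3 = 10 ballots, F on 5. B wins 10–5.
C vs F: 6 to 9, F.
Every alternative loses at least once (A loses to F; B loses to A; C loses to A; F loses to B). The majority relation contains the cycle A beats B beats F beats A, so there is no Condorcet winner.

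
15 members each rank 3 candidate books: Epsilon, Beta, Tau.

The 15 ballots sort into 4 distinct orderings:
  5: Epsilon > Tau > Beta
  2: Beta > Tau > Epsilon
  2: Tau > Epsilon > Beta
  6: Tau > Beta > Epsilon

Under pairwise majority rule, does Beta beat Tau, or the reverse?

Tau

Ballots ranking Beta above Tau: 2.
Ballots ranking Tau above Beta: 15 − 2 = 13.
Tau wins the head-to-head 13–2.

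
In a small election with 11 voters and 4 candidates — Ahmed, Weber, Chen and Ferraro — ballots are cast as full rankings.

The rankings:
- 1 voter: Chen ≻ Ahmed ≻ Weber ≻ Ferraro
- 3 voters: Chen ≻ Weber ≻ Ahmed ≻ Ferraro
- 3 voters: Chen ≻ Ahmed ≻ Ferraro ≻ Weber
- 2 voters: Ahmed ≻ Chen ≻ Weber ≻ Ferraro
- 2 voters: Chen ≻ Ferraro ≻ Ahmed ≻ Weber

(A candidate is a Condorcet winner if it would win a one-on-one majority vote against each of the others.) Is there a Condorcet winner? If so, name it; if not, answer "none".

Check each pair by majority over 11 ballots:
Ahmed–Weber: Ahmed 8–3.
Ahmed vs Chen: Chen wins 9–2.
Ahmed vs Ferraro: Ahmed, 9–2.
Weber vs Chen: Chen wins 11–0.
Weber vs Ferraro: Weber, 6–5.
Chen vs Ferraro: Chen wins 11–0.
Chen wins every pairwise contest, so Chen is the Condorcet winner.

Chen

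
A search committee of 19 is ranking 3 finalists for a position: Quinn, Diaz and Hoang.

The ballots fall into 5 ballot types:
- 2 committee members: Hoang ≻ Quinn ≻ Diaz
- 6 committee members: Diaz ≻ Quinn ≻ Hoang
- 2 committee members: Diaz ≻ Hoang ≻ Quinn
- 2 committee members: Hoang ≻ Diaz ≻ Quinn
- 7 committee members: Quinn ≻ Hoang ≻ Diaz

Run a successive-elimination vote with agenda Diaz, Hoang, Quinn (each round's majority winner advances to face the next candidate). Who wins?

Round 1: Diaz vs Hoang — 8–11, Hoang advances.
Round 2: Hoang vs Quinn — 6–13, Quinn advances.
The agenda winner is Quinn.

Quinn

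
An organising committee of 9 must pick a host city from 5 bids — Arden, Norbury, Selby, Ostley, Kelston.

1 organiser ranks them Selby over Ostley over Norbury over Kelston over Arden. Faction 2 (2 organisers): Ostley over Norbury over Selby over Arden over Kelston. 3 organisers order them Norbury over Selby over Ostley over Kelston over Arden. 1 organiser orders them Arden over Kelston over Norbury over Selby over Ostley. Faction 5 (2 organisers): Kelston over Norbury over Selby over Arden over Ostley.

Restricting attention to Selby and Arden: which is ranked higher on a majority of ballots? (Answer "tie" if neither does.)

Ballots ranking Selby above Arden: 1 + 2 + 3 + 2 = 8.
Ballots ranking Arden above Selby: 9 − 8 = 1.
Selby wins the head-to-head 8–1.

Selby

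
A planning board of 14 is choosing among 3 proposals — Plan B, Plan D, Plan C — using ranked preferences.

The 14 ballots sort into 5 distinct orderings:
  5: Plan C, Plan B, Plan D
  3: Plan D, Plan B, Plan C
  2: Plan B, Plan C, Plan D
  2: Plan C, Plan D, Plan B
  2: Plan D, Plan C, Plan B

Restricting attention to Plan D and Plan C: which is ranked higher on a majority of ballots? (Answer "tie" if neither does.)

Ballots ranking Plan D above Plan C: 3 + 2 = 5.
Ballots ranking Plan C above Plan D: 14 − 5 = 9.
Plan C wins the head-to-head 9–5.

Plan C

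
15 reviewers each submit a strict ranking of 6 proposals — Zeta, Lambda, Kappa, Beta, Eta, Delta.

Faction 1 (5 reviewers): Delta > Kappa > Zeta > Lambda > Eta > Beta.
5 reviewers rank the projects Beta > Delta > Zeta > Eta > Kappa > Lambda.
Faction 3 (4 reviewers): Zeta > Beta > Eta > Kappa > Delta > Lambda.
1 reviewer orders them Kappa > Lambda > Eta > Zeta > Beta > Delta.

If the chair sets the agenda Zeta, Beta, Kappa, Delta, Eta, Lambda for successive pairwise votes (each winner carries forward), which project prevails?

Round 1: Zeta vs Beta — 10–5, Zeta advances.
Round 2: Zeta vs Kappa — 9–6, Zeta advances.
Round 3: Zeta vs Delta — 5–10, Delta advances.
Round 4: Delta vs Eta — 10–5, Delta advances.
Round 5: Delta vs Lambda — 14–1, Delta advances.
Delta survives the agenda.

Delta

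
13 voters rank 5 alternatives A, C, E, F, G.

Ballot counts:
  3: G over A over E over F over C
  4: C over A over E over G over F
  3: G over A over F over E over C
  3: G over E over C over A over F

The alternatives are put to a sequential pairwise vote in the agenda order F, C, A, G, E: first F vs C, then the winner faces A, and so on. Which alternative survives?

G

Round 1: F vs C — 6–7, C advances.
Round 2: C vs A — 7–6, C advances.
Round 3: C vs G — 4–9, G advances.
Round 4: G vs E — 9–4, G advances.
The agenda winner is G.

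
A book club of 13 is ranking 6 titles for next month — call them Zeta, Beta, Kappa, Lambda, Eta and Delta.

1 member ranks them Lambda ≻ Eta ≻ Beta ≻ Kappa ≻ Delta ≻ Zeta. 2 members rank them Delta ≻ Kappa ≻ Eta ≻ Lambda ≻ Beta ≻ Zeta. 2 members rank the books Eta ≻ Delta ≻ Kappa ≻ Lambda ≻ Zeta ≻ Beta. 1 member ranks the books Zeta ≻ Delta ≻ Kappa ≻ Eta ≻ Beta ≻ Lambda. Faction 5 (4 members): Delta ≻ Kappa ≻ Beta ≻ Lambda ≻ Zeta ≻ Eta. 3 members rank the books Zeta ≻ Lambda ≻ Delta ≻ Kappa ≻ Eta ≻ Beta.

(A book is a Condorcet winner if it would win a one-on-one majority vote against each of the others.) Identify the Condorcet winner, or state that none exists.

Head-to-head results (13 members):
Zeta vs Beta: Beta wins 7–6.
Zeta vs Kappa: Kappa, 9–4.
Zeta vs Lambda: Lambda wins 9–4.
Zeta vs Eta: Zeta, 8–5.
Zeta vs Delta: Zeta preferred on 1+3 = 4 ballots; Delta wins 9–4.
Beta–Kappa: Kappa 12–1.
Beta vs Lambda: Lambda wins 8–5.
Beta–Eta: Eta 9–4.
Beta vs Delta: Delta, 12–1.
Kappa vs Lambda: Kappa, 9–4.
Kappa vs Eta: Kappa is ranked higher on 2+1+4+3 = 10 ballots, Eta on 3. Kappa wins 10–3.
Kappa vs Delta: 1 to 12, Delta.
Lambda vs Eta: Lambda preferred on 1+4+3 = 8 ballots; Lambda wins 8–5.
Lambda–Delta: Delta 9–4.
Eta vs Delta: Delta wins 10–3.
Delta defeats every rival head-to-head and is the Condorcet winner.

Delta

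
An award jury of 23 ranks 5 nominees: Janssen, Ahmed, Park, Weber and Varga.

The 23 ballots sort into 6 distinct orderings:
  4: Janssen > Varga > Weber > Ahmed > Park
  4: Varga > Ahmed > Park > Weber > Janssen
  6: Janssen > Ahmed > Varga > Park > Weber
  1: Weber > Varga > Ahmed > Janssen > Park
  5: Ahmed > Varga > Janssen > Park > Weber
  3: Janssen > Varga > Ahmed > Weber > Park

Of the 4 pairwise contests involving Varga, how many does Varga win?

3

Varga against each rival (23 jurors):
Varga–Janssen: Janssen 13–10.
Varga vs Ahmed: 12 to 11, Varga.
Varga vs Park: Varga preferred on 4+4+6+1+5+3 = 23 ballots; Varga wins 23–0.
Varga vs Weber: Varga preferred on 4+4+6+5+3 = 22 ballots; Varga wins 22–1.
Varga beats Ahmed, Park, Weber; loses to Janssen — 3 pairwise wins.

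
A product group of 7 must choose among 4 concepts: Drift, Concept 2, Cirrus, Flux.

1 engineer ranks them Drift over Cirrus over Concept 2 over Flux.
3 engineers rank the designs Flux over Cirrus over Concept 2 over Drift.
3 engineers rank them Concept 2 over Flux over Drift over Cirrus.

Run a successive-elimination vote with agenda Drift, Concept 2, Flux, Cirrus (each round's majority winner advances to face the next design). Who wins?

Round 1: Drift vs Concept 2 — 1–6, Concept 2 advances.
Round 2: Concept 2 vs Flux — 4–3, Concept 2 advances.
Round 3: Concept 2 vs Cirrus — 3–4, Cirrus advances.
Cirrus survives the agenda.

Cirrus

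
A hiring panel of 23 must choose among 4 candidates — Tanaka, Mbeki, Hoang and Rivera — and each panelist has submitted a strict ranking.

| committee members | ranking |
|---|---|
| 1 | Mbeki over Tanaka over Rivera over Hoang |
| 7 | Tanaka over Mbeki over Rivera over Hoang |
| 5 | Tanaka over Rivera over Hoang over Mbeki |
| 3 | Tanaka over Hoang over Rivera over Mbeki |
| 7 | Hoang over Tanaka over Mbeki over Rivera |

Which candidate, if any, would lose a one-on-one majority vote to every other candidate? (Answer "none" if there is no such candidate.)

none

Pairwise majorities:
Tanaka vs Mbeki: 7+5+3+7 = 22 for Tanaka, 1 for Mbeki — Tanaka by 22–1.
Tanaka vs Hoang: Tanaka is ranked higher on 1+7+5+3 = 16 ballots, Hoang on 7. Tanaka wins 16–7.
Tanaka vs Rivera: Tanaka wins 23–0.
Mbeki vs Hoang: Hoang wins 15–8.
Mbeki vs Rivera: Mbeki is ranked higher on 1+7+7 = 15 ballots, Rivera on 8. Mbeki wins 15–8.
Hoang vs Rivera: 3+7 = 10 for Hoang, 13 for Rivera — Rivera by 13–10.
No candidate is winless: Tanaka beats Mbeki; Mbeki beats Rivera; Hoang beats Mbeki; Rivera beats Hoang. There is no Condorcet loser.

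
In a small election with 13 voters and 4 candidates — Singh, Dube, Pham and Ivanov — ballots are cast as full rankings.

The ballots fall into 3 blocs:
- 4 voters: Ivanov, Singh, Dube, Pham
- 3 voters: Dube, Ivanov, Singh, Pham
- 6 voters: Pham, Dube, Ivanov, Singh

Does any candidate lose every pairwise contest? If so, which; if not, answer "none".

Pham

Head-to-head results (13 voters):
Singh vs Dube: Singh is ranked higher on 4 ballots, Dube on 9. Dube wins 9–4.
Singh vs Pham: 4+3 = 7 for Singh, 6 for Pham — Singh by 7–6.
Singh vs Ivanov: 0 for Singh, 13 for Ivanov — Ivanov by 13–0.
Dube vs Pham: Dube, 7–6.
Dube vs Ivanov: Dube, 9–4.
Pham vs Ivanov: Pham is ranked higher on 6 ballots, Ivanov on 7. Ivanov wins 7–6.
Pham loses to every other candidate — it is the Condorcet loser.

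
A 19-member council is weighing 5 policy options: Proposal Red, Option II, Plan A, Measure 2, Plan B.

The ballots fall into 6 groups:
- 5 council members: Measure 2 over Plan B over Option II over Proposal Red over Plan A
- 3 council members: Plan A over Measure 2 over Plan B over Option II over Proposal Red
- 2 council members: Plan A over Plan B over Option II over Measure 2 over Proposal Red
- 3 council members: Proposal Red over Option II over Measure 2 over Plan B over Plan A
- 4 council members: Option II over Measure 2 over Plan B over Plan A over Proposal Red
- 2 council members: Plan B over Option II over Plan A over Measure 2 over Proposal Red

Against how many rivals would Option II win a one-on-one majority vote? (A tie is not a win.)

3

Option II against each rival (19 council members):
Option II vs Proposal Red: Option II wins 16–3.
Option II vs Plan A: Option II is ranked higher on 5+3+4+2 = 14 ballots, Plan A on 5. Option II wins 14–5.
Option II vs Measure 2: Option II is ranked higher on 2+3+4+2 = 11 ballots, Measure 2 on 8. Option II wins 11–8.
Option II vs Plan B: 7 to 12, Plan B.
Option II beats Proposal Red, Plan A, Measure 2; loses to Plan B — 3 pairwise wins.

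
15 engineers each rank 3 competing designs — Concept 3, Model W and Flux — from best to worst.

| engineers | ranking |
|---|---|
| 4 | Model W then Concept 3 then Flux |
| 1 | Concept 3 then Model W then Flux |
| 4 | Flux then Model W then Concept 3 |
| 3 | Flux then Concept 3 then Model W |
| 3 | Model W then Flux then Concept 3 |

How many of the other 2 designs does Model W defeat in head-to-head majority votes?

2

Model W against each rival (15 engineers):
Model W vs Concept 3: Model W, 11–4.
Model W vs Flux: 8 to 7, Model W.
Model W beats Concept 3, Flux — 2 pairwise wins.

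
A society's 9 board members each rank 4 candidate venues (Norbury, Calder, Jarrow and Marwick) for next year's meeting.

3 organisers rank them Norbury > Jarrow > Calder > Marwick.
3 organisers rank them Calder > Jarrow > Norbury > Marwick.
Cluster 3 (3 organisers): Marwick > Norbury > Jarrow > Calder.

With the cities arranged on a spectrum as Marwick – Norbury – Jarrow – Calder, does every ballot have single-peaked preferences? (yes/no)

Axis positions: Marwick=1, Norbury=2, Jarrow=3, Calder=4.
Cluster 1 (peak Norbury at position 2): ranking walks positions 2-3-4-1, expanding outward from the peak — single-peaked.
Cluster 2 (peak Calder at position 4): ranking walks positions 4-3-2-1, expanding outward from the peak — single-peaked.
Cluster 3 (peak Marwick at position 1): ranking walks positions 1-2-3-4, expanding outward from the peak — single-peaked.
Every ranking is single-peaked on this axis.

yes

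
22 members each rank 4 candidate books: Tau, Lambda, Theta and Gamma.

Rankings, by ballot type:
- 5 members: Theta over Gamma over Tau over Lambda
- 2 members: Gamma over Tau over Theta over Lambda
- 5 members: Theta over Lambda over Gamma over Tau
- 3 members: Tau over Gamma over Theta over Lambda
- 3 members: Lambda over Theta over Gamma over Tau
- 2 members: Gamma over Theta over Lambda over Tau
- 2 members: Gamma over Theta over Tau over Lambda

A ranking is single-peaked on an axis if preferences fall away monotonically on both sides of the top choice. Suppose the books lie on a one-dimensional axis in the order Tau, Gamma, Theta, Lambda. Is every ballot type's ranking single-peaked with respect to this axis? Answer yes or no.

yes

Axis positions: Tau=1, Gamma=2, Theta=3, Lambda=4.
Ballot type 1 (peak Theta at position 3): ranking walks positions 3-2-1-4, expanding outward from the peak — single-peaked.
Ballot type 2 (peak Gamma at position 2): ranking walks positions 2-1-3-4, expanding outward from the peak — single-peaked.
Ballot type 3 (peak Theta at position 3): ranking walks positions 3-4-2-1, expanding outward from the peak — single-peaked.
Ballot type 4 (peak Tau at position 1): ranking walks positions 1-2-3-4, expanding outward from the peak — single-peaked.
Ballot type 5 (peak Lambda at position 4): ranking walks positions 4-3-2-1, expanding outward from the peak — single-peaked.
Ballot type 6 (peak Gamma at position 2): ranking walks positions 2-3-4-1, expanding outward from the peak — single-peaked.
Ballot type 7 (peak Gamma at position 2): ranking walks positions 2-3-1-4, expanding outward from the peak — single-peaked.
Every ranking is single-peaked on this axis.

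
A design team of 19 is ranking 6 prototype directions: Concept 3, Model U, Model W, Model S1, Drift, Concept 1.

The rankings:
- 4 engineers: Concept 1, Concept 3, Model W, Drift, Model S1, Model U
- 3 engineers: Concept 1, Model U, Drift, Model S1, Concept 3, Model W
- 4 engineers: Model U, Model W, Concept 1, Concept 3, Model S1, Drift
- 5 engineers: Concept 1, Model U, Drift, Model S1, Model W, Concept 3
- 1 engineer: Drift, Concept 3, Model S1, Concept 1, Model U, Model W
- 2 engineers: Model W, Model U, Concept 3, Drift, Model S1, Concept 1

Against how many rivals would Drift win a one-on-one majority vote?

1

Drift against each rival (19 engineers):
Drift vs Concept 3: Drift is ranked higher on 3+5+1 = 9 ballots, Concept 3 on 10. Concept 3 wins 10–9.
Drift vs Model U: 5 to 14, Model U.
Drift vs Model W: Model W wins 10–9.
Drift vs Model S1: 15 to 4, Drift.
Drift vs Concept 1: 1+2 = 3 for Drift, 16 for Concept 1 — Concept 1 by 16–3.
Drift beats Model S1; loses to Concept 3, Model U, Model W, Concept 1 — 1 pairwise win.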